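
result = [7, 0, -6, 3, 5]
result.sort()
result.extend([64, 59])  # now [-6, 0, 3, 5, 7, 64, 59]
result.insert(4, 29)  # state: [-6, 0, 3, 5, 29, 7, 64, 59]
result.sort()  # [-6, 0, 3, 5, 7, 29, 59, 64]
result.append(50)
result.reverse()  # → [50, 64, 59, 29, 7, 5, 3, 0, -6]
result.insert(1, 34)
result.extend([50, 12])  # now [50, 34, 64, 59, 29, 7, 5, 3, 0, -6, 50, 12]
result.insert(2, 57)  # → [50, 34, 57, 64, 59, 29, 7, 5, 3, 0, -6, 50, 12]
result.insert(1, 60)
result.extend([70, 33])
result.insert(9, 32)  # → [50, 60, 34, 57, 64, 59, 29, 7, 5, 32, 3, 0, -6, 50, 12, 70, 33]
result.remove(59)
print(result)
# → [50, 60, 34, 57, 64, 29, 7, 5, 32, 3, 0, -6, 50, 12, 70, 33]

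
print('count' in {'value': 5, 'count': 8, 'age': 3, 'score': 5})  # True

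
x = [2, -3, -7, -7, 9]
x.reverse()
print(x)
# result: [9, -7, -7, -3, 2]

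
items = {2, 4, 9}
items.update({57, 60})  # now {2, 4, 9, 57, 60}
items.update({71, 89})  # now {2, 4, 9, 57, 60, 71, 89}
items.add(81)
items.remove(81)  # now {2, 4, 9, 57, 60, 71, 89}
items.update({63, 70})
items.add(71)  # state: {2, 4, 9, 57, 60, 63, 70, 71, 89}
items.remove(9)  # {2, 4, 57, 60, 63, 70, 71, 89}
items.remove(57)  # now {2, 4, 60, 63, 70, 71, 89}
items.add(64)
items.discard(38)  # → {2, 4, 60, 63, 64, 70, 71, 89}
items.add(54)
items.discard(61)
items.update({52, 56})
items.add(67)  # {2, 4, 52, 54, 56, 60, 63, 64, 67, 70, 71, 89}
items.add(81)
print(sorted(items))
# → [2, 4, 52, 54, 56, 60, 63, 64, 67, 70, 71, 81, 89]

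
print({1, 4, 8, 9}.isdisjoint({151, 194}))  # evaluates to True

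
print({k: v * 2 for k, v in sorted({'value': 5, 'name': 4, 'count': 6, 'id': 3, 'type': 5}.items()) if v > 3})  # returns {'count': 12, 'name': 8, 'type': 10, 'value': 10}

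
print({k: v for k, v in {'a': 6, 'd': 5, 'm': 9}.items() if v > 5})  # {'a': 6, 'm': 9}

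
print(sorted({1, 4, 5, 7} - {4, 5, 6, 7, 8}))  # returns [1]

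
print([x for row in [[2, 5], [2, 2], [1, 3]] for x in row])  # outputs [2, 5, 2, 2, 1, 3]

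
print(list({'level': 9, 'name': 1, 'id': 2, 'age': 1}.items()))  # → [('level', 9), ('name', 1), ('id', 2), ('age', 1)]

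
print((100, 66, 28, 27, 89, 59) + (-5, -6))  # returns (100, 66, 28, 27, 89, 59, -5, -6)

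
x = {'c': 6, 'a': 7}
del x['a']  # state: {'c': 6}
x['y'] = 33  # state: {'c': 6, 'y': 33}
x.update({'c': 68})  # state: {'c': 68, 'y': 33}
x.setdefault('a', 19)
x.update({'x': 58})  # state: {'c': 68, 'y': 33, 'a': 19, 'x': 58}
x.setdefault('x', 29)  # 58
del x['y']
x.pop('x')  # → 58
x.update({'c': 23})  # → {'c': 23, 'a': 19}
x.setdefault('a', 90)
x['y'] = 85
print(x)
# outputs {'c': 23, 'a': 19, 'y': 85}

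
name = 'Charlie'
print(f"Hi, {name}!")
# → Hi, Charlie!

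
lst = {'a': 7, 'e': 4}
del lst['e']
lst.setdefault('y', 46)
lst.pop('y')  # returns 46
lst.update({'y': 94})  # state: {'a': 7, 'y': 94}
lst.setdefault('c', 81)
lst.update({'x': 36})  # {'a': 7, 'y': 94, 'c': 81, 'x': 36}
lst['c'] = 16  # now {'a': 7, 'y': 94, 'c': 16, 'x': 36}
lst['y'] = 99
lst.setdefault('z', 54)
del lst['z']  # {'a': 7, 'y': 99, 'c': 16, 'x': 36}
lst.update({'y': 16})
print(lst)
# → {'a': 7, 'y': 16, 'c': 16, 'x': 36}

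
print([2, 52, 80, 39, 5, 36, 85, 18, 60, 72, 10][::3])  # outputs [2, 39, 85, 72]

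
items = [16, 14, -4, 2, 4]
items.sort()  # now [-4, 2, 4, 14, 16]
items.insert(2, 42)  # [-4, 2, 42, 4, 14, 16]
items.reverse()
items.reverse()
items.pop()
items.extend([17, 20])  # [-4, 2, 42, 4, 14, 17, 20]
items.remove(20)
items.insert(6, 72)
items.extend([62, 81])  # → [-4, 2, 42, 4, 14, 17, 72, 62, 81]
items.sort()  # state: [-4, 2, 4, 14, 17, 42, 62, 72, 81]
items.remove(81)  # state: [-4, 2, 4, 14, 17, 42, 62, 72]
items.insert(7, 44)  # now [-4, 2, 4, 14, 17, 42, 62, 44, 72]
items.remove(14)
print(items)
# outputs [-4, 2, 4, 17, 42, 62, 44, 72]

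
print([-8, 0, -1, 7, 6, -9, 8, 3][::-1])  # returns [3, 8, -9, 6, 7, -1, 0, -8]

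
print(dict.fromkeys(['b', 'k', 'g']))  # {'b': None, 'k': None, 'g': None}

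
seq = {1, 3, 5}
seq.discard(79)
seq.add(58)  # {1, 3, 5, 58}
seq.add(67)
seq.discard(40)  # {1, 3, 5, 58, 67}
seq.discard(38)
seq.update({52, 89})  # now {1, 3, 5, 52, 58, 67, 89}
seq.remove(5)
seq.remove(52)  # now {1, 3, 58, 67, 89}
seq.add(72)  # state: {1, 3, 58, 67, 72, 89}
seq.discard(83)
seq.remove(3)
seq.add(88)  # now {1, 58, 67, 72, 88, 89}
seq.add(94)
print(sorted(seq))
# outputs [1, 58, 67, 72, 88, 89, 94]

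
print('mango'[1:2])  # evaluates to a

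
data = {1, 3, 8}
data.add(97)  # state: {1, 3, 8, 97}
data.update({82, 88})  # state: {1, 3, 8, 82, 88, 97}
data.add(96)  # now {1, 3, 8, 82, 88, 96, 97}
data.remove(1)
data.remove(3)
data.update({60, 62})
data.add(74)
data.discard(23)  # {8, 60, 62, 74, 82, 88, 96, 97}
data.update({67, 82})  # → {8, 60, 62, 67, 74, 82, 88, 96, 97}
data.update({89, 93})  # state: {8, 60, 62, 67, 74, 82, 88, 89, 93, 96, 97}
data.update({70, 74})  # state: {8, 60, 62, 67, 70, 74, 82, 88, 89, 93, 96, 97}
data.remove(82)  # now {8, 60, 62, 67, 70, 74, 88, 89, 93, 96, 97}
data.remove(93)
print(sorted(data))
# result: [8, 60, 62, 67, 70, 74, 88, 89, 96, 97]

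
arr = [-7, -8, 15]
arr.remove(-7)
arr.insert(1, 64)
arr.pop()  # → 15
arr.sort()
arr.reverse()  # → [64, -8]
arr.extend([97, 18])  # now [64, -8, 97, 18]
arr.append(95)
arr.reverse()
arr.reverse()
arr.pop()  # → 95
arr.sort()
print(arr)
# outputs [-8, 18, 64, 97]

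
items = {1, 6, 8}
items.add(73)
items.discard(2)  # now {1, 6, 8, 73}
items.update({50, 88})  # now {1, 6, 8, 50, 73, 88}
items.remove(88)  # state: {1, 6, 8, 50, 73}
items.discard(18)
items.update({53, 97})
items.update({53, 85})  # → {1, 6, 8, 50, 53, 73, 85, 97}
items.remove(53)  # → {1, 6, 8, 50, 73, 85, 97}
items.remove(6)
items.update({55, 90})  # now {1, 8, 50, 55, 73, 85, 90, 97}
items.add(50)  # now {1, 8, 50, 55, 73, 85, 90, 97}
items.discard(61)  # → {1, 8, 50, 55, 73, 85, 90, 97}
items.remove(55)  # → {1, 8, 50, 73, 85, 90, 97}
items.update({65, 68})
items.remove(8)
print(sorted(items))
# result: [1, 50, 65, 68, 73, 85, 90, 97]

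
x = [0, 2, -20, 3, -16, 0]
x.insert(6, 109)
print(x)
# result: [0, 2, -20, 3, -16, 0, 109]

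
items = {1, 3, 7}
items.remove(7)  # {1, 3}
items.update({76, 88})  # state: {1, 3, 76, 88}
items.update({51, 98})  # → {1, 3, 51, 76, 88, 98}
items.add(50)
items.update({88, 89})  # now {1, 3, 50, 51, 76, 88, 89, 98}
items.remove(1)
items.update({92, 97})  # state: {3, 50, 51, 76, 88, 89, 92, 97, 98}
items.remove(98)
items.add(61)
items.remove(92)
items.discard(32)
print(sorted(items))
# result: [3, 50, 51, 61, 76, 88, 89, 97]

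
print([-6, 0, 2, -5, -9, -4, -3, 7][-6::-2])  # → [2, -6]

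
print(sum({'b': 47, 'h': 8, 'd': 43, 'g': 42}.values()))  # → 140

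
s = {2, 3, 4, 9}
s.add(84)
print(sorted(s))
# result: [2, 3, 4, 9, 84]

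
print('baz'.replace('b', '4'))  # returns 4az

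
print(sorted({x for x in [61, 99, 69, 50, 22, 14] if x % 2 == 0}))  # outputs [14, 22, 50]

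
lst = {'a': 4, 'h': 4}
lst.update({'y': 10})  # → {'a': 4, 'h': 4, 'y': 10}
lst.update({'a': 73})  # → {'a': 73, 'h': 4, 'y': 10}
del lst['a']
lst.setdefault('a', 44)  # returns 44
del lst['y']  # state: {'h': 4, 'a': 44}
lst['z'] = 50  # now {'h': 4, 'a': 44, 'z': 50}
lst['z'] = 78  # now {'h': 4, 'a': 44, 'z': 78}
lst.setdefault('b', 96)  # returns 96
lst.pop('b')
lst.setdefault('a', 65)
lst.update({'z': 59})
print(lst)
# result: {'h': 4, 'a': 44, 'z': 59}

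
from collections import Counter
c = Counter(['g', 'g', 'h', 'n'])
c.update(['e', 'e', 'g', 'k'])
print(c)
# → Counter({'g': 3, 'e': 2, 'h': 1, 'n': 1, 'k': 1})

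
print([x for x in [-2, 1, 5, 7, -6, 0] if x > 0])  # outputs [1, 5, 7]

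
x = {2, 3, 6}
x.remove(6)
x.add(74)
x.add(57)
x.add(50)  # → {2, 3, 50, 57, 74}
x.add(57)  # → {2, 3, 50, 57, 74}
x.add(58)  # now {2, 3, 50, 57, 58, 74}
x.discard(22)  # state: {2, 3, 50, 57, 58, 74}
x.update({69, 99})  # {2, 3, 50, 57, 58, 69, 74, 99}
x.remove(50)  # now {2, 3, 57, 58, 69, 74, 99}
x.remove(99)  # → {2, 3, 57, 58, 69, 74}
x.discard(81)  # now {2, 3, 57, 58, 69, 74}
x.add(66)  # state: {2, 3, 57, 58, 66, 69, 74}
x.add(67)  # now {2, 3, 57, 58, 66, 67, 69, 74}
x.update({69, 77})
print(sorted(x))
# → [2, 3, 57, 58, 66, 67, 69, 74, 77]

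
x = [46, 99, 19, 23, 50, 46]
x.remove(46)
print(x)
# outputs [99, 19, 23, 50, 46]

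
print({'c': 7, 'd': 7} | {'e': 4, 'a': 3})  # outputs {'c': 7, 'd': 7, 'e': 4, 'a': 3}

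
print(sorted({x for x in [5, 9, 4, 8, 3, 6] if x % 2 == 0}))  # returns [4, 6, 8]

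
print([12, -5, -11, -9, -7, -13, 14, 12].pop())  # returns 12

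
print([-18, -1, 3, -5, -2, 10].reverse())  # None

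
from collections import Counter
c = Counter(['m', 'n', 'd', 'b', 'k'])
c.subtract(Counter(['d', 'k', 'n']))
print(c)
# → Counter({'m': 1, 'b': 1, 'n': 0, 'd': 0, 'k': 0})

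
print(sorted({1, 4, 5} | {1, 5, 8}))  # [1, 4, 5, 8]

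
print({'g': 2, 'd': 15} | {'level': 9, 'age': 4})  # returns {'g': 2, 'd': 15, 'level': 9, 'age': 4}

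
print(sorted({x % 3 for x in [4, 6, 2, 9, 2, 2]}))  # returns [0, 1, 2]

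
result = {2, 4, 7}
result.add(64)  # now {2, 4, 7, 64}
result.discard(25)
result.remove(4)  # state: {2, 7, 64}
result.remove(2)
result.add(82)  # {7, 64, 82}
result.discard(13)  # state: {7, 64, 82}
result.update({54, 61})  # {7, 54, 61, 64, 82}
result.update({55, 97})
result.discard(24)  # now {7, 54, 55, 61, 64, 82, 97}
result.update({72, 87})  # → {7, 54, 55, 61, 64, 72, 82, 87, 97}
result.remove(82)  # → {7, 54, 55, 61, 64, 72, 87, 97}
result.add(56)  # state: {7, 54, 55, 56, 61, 64, 72, 87, 97}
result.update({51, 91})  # {7, 51, 54, 55, 56, 61, 64, 72, 87, 91, 97}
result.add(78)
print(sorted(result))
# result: [7, 51, 54, 55, 56, 61, 64, 72, 78, 87, 91, 97]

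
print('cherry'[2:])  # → erry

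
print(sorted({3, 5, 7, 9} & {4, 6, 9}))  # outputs [9]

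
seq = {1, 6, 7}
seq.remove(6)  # {1, 7}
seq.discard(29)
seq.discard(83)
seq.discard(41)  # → {1, 7}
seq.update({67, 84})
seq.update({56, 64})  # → {1, 7, 56, 64, 67, 84}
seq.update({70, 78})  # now {1, 7, 56, 64, 67, 70, 78, 84}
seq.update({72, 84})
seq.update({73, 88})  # {1, 7, 56, 64, 67, 70, 72, 73, 78, 84, 88}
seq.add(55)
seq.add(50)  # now {1, 7, 50, 55, 56, 64, 67, 70, 72, 73, 78, 84, 88}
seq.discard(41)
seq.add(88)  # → {1, 7, 50, 55, 56, 64, 67, 70, 72, 73, 78, 84, 88}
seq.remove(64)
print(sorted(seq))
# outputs [1, 7, 50, 55, 56, 67, 70, 72, 73, 78, 84, 88]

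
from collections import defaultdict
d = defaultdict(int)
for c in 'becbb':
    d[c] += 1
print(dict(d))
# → {'b': 3, 'e': 1, 'c': 1}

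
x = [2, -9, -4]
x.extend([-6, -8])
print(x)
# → [2, -9, -4, -6, -8]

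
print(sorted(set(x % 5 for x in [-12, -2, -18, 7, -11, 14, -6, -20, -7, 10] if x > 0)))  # [0, 2, 4]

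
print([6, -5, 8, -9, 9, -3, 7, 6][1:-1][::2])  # [-5, -9, -3]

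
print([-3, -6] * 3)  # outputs [-3, -6, -3, -6, -3, -6]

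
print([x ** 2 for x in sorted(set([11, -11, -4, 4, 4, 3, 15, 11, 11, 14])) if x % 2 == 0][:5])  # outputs [16, 16, 196]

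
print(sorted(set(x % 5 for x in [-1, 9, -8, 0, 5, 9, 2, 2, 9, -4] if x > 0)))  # [0, 2, 4]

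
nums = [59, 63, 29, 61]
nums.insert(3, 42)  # [59, 63, 29, 42, 61]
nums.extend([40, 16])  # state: [59, 63, 29, 42, 61, 40, 16]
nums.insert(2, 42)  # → [59, 63, 42, 29, 42, 61, 40, 16]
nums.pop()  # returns 16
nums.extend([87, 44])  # [59, 63, 42, 29, 42, 61, 40, 87, 44]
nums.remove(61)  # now [59, 63, 42, 29, 42, 40, 87, 44]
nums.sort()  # [29, 40, 42, 42, 44, 59, 63, 87]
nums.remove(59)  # [29, 40, 42, 42, 44, 63, 87]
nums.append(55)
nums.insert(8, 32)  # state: [29, 40, 42, 42, 44, 63, 87, 55, 32]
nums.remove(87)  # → [29, 40, 42, 42, 44, 63, 55, 32]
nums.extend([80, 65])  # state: [29, 40, 42, 42, 44, 63, 55, 32, 80, 65]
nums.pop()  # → 65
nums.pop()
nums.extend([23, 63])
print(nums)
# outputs [29, 40, 42, 42, 44, 63, 55, 32, 23, 63]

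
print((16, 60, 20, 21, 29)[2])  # 20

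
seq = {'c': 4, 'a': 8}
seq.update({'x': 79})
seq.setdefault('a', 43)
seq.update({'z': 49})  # {'c': 4, 'a': 8, 'x': 79, 'z': 49}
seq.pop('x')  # 79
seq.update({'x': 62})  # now {'c': 4, 'a': 8, 'z': 49, 'x': 62}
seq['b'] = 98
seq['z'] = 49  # {'c': 4, 'a': 8, 'z': 49, 'x': 62, 'b': 98}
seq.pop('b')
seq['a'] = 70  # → {'c': 4, 'a': 70, 'z': 49, 'x': 62}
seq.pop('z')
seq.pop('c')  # 4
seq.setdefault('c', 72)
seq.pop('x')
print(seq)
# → {'a': 70, 'c': 72}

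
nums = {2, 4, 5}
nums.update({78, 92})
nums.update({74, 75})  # {2, 4, 5, 74, 75, 78, 92}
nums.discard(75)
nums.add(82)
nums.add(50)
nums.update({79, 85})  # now {2, 4, 5, 50, 74, 78, 79, 82, 85, 92}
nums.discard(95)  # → {2, 4, 5, 50, 74, 78, 79, 82, 85, 92}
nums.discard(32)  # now {2, 4, 5, 50, 74, 78, 79, 82, 85, 92}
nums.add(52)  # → {2, 4, 5, 50, 52, 74, 78, 79, 82, 85, 92}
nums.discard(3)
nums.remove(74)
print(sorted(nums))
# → [2, 4, 5, 50, 52, 78, 79, 82, 85, 92]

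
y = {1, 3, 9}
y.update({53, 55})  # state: {1, 3, 9, 53, 55}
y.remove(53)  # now {1, 3, 9, 55}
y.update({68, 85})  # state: {1, 3, 9, 55, 68, 85}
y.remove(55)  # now {1, 3, 9, 68, 85}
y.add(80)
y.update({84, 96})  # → {1, 3, 9, 68, 80, 84, 85, 96}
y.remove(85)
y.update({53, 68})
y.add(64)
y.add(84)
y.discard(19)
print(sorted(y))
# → [1, 3, 9, 53, 64, 68, 80, 84, 96]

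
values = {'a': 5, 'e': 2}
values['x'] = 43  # {'a': 5, 'e': 2, 'x': 43}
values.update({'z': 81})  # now {'a': 5, 'e': 2, 'x': 43, 'z': 81}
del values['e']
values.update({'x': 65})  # {'a': 5, 'x': 65, 'z': 81}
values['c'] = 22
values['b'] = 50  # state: {'a': 5, 'x': 65, 'z': 81, 'c': 22, 'b': 50}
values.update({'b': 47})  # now {'a': 5, 'x': 65, 'z': 81, 'c': 22, 'b': 47}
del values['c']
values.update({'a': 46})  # {'a': 46, 'x': 65, 'z': 81, 'b': 47}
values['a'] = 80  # {'a': 80, 'x': 65, 'z': 81, 'b': 47}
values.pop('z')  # 81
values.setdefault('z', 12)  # 12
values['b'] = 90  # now {'a': 80, 'x': 65, 'b': 90, 'z': 12}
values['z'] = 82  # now {'a': 80, 'x': 65, 'b': 90, 'z': 82}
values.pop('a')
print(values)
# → {'x': 65, 'b': 90, 'z': 82}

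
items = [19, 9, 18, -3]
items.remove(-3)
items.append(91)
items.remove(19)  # [9, 18, 91]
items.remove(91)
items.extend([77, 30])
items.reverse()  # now [30, 77, 18, 9]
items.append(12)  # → [30, 77, 18, 9, 12]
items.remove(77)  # [30, 18, 9, 12]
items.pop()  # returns 12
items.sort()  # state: [9, 18, 30]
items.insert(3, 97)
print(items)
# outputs [9, 18, 30, 97]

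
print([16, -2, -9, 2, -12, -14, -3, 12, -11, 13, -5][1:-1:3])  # [-2, -12, 12]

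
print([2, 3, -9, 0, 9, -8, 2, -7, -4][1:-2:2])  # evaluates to [3, 0, -8]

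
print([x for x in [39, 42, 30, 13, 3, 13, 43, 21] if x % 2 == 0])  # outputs [42, 30]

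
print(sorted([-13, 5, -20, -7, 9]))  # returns [-20, -13, -7, 5, 9]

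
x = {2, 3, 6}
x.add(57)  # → {2, 3, 6, 57}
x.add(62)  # {2, 3, 6, 57, 62}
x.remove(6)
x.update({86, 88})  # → {2, 3, 57, 62, 86, 88}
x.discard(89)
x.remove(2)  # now {3, 57, 62, 86, 88}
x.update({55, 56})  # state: {3, 55, 56, 57, 62, 86, 88}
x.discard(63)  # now {3, 55, 56, 57, 62, 86, 88}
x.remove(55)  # {3, 56, 57, 62, 86, 88}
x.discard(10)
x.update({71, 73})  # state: {3, 56, 57, 62, 71, 73, 86, 88}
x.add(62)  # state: {3, 56, 57, 62, 71, 73, 86, 88}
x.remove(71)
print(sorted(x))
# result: [3, 56, 57, 62, 73, 86, 88]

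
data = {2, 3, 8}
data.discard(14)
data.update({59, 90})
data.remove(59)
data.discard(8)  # {2, 3, 90}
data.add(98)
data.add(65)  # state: {2, 3, 65, 90, 98}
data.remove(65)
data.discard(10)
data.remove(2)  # {3, 90, 98}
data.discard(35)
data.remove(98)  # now {3, 90}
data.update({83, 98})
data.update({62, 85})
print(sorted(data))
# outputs [3, 62, 83, 85, 90, 98]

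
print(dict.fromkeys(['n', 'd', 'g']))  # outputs {'n': None, 'd': None, 'g': None}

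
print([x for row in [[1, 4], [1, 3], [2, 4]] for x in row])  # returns [1, 4, 1, 3, 2, 4]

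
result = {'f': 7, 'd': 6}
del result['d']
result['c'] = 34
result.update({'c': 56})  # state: {'f': 7, 'c': 56}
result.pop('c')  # 56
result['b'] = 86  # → {'f': 7, 'b': 86}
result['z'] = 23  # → {'f': 7, 'b': 86, 'z': 23}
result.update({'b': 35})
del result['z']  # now {'f': 7, 'b': 35}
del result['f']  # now {'b': 35}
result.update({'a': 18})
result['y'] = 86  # {'b': 35, 'a': 18, 'y': 86}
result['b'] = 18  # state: {'b': 18, 'a': 18, 'y': 86}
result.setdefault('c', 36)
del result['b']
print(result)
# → {'a': 18, 'y': 86, 'c': 36}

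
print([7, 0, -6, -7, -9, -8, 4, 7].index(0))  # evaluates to 1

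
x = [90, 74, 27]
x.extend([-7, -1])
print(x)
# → [90, 74, 27, -7, -1]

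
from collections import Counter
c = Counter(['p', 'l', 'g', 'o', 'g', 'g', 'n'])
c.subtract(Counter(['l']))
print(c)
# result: Counter({'g': 3, 'p': 1, 'o': 1, 'n': 1, 'l': 0})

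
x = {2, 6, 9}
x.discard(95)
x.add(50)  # {2, 6, 9, 50}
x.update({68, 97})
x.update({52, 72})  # {2, 6, 9, 50, 52, 68, 72, 97}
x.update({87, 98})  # {2, 6, 9, 50, 52, 68, 72, 87, 97, 98}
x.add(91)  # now {2, 6, 9, 50, 52, 68, 72, 87, 91, 97, 98}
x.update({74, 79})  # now {2, 6, 9, 50, 52, 68, 72, 74, 79, 87, 91, 97, 98}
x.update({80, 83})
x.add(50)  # {2, 6, 9, 50, 52, 68, 72, 74, 79, 80, 83, 87, 91, 97, 98}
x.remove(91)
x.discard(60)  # {2, 6, 9, 50, 52, 68, 72, 74, 79, 80, 83, 87, 97, 98}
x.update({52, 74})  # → {2, 6, 9, 50, 52, 68, 72, 74, 79, 80, 83, 87, 97, 98}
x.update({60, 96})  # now {2, 6, 9, 50, 52, 60, 68, 72, 74, 79, 80, 83, 87, 96, 97, 98}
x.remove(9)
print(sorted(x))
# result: [2, 6, 50, 52, 60, 68, 72, 74, 79, 80, 83, 87, 96, 97, 98]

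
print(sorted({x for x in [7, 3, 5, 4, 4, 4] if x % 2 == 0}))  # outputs [4]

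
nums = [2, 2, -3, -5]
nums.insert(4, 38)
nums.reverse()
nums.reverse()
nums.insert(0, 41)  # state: [41, 2, 2, -3, -5, 38]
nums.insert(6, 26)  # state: [41, 2, 2, -3, -5, 38, 26]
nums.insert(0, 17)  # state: [17, 41, 2, 2, -3, -5, 38, 26]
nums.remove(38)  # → [17, 41, 2, 2, -3, -5, 26]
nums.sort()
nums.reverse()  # [41, 26, 17, 2, 2, -3, -5]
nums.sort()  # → [-5, -3, 2, 2, 17, 26, 41]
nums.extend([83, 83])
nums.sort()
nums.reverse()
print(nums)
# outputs [83, 83, 41, 26, 17, 2, 2, -3, -5]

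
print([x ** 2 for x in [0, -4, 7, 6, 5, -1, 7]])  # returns [0, 16, 49, 36, 25, 1, 49]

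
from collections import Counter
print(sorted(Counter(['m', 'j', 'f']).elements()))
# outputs ['f', 'j', 'm']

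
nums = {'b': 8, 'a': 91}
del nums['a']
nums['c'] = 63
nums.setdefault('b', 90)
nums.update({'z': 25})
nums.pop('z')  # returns 25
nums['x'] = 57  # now {'b': 8, 'c': 63, 'x': 57}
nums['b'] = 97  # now {'b': 97, 'c': 63, 'x': 57}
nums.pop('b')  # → 97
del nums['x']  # {'c': 63}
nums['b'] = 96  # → {'c': 63, 'b': 96}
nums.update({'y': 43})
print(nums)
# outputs {'c': 63, 'b': 96, 'y': 43}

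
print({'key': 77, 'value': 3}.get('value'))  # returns 3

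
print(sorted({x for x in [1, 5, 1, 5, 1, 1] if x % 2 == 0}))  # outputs []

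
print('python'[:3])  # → pyt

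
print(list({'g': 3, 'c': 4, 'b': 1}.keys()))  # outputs ['g', 'c', 'b']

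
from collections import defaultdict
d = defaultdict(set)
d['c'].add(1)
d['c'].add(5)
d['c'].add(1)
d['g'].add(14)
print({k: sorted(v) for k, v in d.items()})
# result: {'c': [1, 5], 'g': [14]}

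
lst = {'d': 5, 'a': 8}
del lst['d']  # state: {'a': 8}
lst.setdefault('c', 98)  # 98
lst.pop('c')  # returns 98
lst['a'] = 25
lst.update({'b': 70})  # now {'a': 25, 'b': 70}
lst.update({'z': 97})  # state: {'a': 25, 'b': 70, 'z': 97}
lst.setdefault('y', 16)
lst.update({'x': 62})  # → {'a': 25, 'b': 70, 'z': 97, 'y': 16, 'x': 62}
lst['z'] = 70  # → {'a': 25, 'b': 70, 'z': 70, 'y': 16, 'x': 62}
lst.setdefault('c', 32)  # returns 32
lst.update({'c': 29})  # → {'a': 25, 'b': 70, 'z': 70, 'y': 16, 'x': 62, 'c': 29}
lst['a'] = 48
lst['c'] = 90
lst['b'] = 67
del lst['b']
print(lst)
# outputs {'a': 48, 'z': 70, 'y': 16, 'x': 62, 'c': 90}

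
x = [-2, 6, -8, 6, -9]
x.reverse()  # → [-9, 6, -8, 6, -2]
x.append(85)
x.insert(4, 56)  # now [-9, 6, -8, 6, 56, -2, 85]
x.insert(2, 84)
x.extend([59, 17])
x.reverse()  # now [17, 59, 85, -2, 56, 6, -8, 84, 6, -9]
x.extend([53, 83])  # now [17, 59, 85, -2, 56, 6, -8, 84, 6, -9, 53, 83]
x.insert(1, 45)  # [17, 45, 59, 85, -2, 56, 6, -8, 84, 6, -9, 53, 83]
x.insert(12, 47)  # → [17, 45, 59, 85, -2, 56, 6, -8, 84, 6, -9, 53, 47, 83]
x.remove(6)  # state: [17, 45, 59, 85, -2, 56, -8, 84, 6, -9, 53, 47, 83]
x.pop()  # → 83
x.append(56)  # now [17, 45, 59, 85, -2, 56, -8, 84, 6, -9, 53, 47, 56]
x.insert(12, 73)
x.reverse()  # [56, 73, 47, 53, -9, 6, 84, -8, 56, -2, 85, 59, 45, 17]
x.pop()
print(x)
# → [56, 73, 47, 53, -9, 6, 84, -8, 56, -2, 85, 59, 45]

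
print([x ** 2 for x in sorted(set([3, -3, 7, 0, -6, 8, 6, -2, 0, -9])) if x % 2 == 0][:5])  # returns [36, 4, 0, 36, 64]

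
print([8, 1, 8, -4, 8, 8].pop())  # 8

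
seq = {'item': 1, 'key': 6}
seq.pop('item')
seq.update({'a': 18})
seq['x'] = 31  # {'key': 6, 'a': 18, 'x': 31}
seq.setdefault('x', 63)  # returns 31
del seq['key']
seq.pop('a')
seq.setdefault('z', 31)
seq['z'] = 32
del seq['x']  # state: {'z': 32}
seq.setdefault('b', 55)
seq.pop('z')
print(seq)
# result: {'b': 55}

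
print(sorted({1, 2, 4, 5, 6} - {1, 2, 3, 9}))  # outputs [4, 5, 6]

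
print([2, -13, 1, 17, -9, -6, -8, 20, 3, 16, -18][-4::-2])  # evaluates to [20, -6, 17, -13]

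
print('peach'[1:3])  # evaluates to ea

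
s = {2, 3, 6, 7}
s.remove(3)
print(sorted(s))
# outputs [2, 6, 7]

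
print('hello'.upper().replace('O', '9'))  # HELL9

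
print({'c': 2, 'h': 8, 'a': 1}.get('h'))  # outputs 8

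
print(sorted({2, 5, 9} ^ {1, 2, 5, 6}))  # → [1, 6, 9]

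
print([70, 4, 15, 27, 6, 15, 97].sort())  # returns None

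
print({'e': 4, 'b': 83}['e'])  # 4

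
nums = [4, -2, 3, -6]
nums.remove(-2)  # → [4, 3, -6]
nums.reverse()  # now [-6, 3, 4]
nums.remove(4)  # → [-6, 3]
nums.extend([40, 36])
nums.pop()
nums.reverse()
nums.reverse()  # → [-6, 3, 40]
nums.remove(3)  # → [-6, 40]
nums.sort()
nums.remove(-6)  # [40]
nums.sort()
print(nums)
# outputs [40]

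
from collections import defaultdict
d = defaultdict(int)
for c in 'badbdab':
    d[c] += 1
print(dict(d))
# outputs {'b': 3, 'a': 2, 'd': 2}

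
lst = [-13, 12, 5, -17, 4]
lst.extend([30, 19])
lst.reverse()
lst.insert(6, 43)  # [19, 30, 4, -17, 5, 12, 43, -13]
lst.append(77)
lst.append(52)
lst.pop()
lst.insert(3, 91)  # [19, 30, 4, 91, -17, 5, 12, 43, -13, 77]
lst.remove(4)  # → [19, 30, 91, -17, 5, 12, 43, -13, 77]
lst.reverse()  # [77, -13, 43, 12, 5, -17, 91, 30, 19]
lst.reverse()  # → [19, 30, 91, -17, 5, 12, 43, -13, 77]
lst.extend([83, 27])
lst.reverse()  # [27, 83, 77, -13, 43, 12, 5, -17, 91, 30, 19]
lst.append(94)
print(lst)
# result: [27, 83, 77, -13, 43, 12, 5, -17, 91, 30, 19, 94]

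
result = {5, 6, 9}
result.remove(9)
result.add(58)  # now {5, 6, 58}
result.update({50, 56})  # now {5, 6, 50, 56, 58}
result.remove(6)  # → {5, 50, 56, 58}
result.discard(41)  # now {5, 50, 56, 58}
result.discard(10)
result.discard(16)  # {5, 50, 56, 58}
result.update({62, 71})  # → {5, 50, 56, 58, 62, 71}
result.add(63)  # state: {5, 50, 56, 58, 62, 63, 71}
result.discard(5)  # {50, 56, 58, 62, 63, 71}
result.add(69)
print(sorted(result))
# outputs [50, 56, 58, 62, 63, 69, 71]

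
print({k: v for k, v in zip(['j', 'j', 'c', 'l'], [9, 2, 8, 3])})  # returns {'j': 2, 'c': 8, 'l': 3}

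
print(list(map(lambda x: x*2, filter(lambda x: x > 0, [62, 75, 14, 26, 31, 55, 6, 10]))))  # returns [124, 150, 28, 52, 62, 110, 12, 20]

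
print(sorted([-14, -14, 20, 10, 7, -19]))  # [-19, -14, -14, 7, 10, 20]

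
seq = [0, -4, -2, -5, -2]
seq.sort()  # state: [-5, -4, -2, -2, 0]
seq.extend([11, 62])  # [-5, -4, -2, -2, 0, 11, 62]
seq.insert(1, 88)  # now [-5, 88, -4, -2, -2, 0, 11, 62]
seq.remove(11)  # [-5, 88, -4, -2, -2, 0, 62]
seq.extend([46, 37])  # [-5, 88, -4, -2, -2, 0, 62, 46, 37]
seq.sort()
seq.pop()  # 88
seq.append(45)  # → [-5, -4, -2, -2, 0, 37, 46, 62, 45]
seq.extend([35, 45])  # [-5, -4, -2, -2, 0, 37, 46, 62, 45, 35, 45]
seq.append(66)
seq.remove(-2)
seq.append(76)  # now [-5, -4, -2, 0, 37, 46, 62, 45, 35, 45, 66, 76]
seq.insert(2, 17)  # [-5, -4, 17, -2, 0, 37, 46, 62, 45, 35, 45, 66, 76]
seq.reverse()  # [76, 66, 45, 35, 45, 62, 46, 37, 0, -2, 17, -4, -5]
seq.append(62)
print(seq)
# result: [76, 66, 45, 35, 45, 62, 46, 37, 0, -2, 17, -4, -5, 62]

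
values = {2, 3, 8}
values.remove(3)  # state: {2, 8}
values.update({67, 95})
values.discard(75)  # {2, 8, 67, 95}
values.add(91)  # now {2, 8, 67, 91, 95}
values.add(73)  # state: {2, 8, 67, 73, 91, 95}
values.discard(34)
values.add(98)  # {2, 8, 67, 73, 91, 95, 98}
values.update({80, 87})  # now {2, 8, 67, 73, 80, 87, 91, 95, 98}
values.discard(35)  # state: {2, 8, 67, 73, 80, 87, 91, 95, 98}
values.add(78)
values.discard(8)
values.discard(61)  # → {2, 67, 73, 78, 80, 87, 91, 95, 98}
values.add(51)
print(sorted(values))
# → [2, 51, 67, 73, 78, 80, 87, 91, 95, 98]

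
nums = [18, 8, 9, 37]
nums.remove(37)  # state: [18, 8, 9]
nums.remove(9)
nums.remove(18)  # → [8]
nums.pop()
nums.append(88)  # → [88]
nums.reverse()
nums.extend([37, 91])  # [88, 37, 91]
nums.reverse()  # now [91, 37, 88]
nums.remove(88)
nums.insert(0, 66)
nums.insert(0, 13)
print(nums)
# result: [13, 66, 91, 37]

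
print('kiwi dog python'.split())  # ['kiwi', 'dog', 'python']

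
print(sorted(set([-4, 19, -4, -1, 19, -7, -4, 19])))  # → [-7, -4, -1, 19]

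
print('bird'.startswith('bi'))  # True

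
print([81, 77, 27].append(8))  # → None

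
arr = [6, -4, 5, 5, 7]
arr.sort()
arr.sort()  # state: [-4, 5, 5, 6, 7]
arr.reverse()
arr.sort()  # [-4, 5, 5, 6, 7]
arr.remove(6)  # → [-4, 5, 5, 7]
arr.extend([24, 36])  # [-4, 5, 5, 7, 24, 36]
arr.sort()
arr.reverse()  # [36, 24, 7, 5, 5, -4]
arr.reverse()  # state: [-4, 5, 5, 7, 24, 36]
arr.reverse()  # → [36, 24, 7, 5, 5, -4]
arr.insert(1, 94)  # [36, 94, 24, 7, 5, 5, -4]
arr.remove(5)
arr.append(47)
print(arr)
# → [36, 94, 24, 7, 5, -4, 47]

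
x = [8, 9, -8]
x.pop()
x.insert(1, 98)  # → [8, 98, 9]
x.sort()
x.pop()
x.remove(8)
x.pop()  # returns 9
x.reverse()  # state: []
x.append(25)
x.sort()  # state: [25]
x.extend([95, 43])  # [25, 95, 43]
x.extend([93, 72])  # [25, 95, 43, 93, 72]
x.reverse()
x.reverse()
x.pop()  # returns 72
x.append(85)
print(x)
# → [25, 95, 43, 93, 85]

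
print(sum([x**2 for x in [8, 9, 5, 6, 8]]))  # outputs 270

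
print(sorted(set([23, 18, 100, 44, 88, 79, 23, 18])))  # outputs [18, 23, 44, 79, 88, 100]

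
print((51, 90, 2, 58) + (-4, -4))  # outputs (51, 90, 2, 58, -4, -4)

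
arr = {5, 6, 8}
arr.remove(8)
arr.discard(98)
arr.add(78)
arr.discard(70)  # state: {5, 6, 78}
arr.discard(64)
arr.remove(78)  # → {5, 6}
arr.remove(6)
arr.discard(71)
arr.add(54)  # {5, 54}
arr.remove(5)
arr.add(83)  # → {54, 83}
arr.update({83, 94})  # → {54, 83, 94}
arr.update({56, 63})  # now {54, 56, 63, 83, 94}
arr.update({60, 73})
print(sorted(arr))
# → [54, 56, 60, 63, 73, 83, 94]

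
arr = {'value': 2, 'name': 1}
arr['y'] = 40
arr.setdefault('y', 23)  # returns 40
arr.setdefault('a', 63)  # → 63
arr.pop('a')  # 63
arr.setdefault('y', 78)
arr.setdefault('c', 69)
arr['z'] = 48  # {'value': 2, 'name': 1, 'y': 40, 'c': 69, 'z': 48}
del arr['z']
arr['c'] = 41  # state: {'value': 2, 'name': 1, 'y': 40, 'c': 41}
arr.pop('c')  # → 41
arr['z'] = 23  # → {'value': 2, 'name': 1, 'y': 40, 'z': 23}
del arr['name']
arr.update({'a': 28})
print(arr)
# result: {'value': 2, 'y': 40, 'z': 23, 'a': 28}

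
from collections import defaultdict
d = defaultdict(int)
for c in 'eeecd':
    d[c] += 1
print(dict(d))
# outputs {'e': 3, 'c': 1, 'd': 1}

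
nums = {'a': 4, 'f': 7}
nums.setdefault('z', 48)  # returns 48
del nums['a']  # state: {'f': 7, 'z': 48}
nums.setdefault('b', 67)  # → 67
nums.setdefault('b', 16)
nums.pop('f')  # 7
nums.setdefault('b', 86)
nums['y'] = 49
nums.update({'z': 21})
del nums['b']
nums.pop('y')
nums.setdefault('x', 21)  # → 21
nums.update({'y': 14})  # {'z': 21, 'x': 21, 'y': 14}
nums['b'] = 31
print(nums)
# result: {'z': 21, 'x': 21, 'y': 14, 'b': 31}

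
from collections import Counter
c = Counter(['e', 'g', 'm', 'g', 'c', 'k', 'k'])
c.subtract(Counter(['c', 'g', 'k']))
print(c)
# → Counter({'e': 1, 'g': 1, 'm': 1, 'k': 1, 'c': 0})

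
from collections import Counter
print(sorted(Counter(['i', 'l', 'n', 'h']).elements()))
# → ['h', 'i', 'l', 'n']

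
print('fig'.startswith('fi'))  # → True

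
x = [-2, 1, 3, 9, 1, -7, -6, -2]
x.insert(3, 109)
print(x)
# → [-2, 1, 3, 109, 9, 1, -7, -6, -2]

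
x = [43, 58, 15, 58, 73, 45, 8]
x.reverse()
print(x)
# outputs [8, 45, 73, 58, 15, 58, 43]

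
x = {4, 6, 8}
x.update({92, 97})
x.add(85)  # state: {4, 6, 8, 85, 92, 97}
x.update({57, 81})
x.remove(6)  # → {4, 8, 57, 81, 85, 92, 97}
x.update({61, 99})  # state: {4, 8, 57, 61, 81, 85, 92, 97, 99}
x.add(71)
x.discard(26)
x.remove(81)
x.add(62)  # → {4, 8, 57, 61, 62, 71, 85, 92, 97, 99}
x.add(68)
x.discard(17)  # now {4, 8, 57, 61, 62, 68, 71, 85, 92, 97, 99}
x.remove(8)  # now {4, 57, 61, 62, 68, 71, 85, 92, 97, 99}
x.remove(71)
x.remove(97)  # {4, 57, 61, 62, 68, 85, 92, 99}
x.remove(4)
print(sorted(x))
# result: [57, 61, 62, 68, 85, 92, 99]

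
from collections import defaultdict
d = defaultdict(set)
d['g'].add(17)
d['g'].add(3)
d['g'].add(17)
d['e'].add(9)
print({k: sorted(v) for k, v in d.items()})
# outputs {'g': [3, 17], 'e': [9]}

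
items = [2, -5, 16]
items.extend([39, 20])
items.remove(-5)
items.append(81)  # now [2, 16, 39, 20, 81]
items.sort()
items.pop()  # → 81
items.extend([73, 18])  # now [2, 16, 20, 39, 73, 18]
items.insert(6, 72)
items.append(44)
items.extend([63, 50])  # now [2, 16, 20, 39, 73, 18, 72, 44, 63, 50]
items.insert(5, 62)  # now [2, 16, 20, 39, 73, 62, 18, 72, 44, 63, 50]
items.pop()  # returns 50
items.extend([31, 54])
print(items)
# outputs [2, 16, 20, 39, 73, 62, 18, 72, 44, 63, 31, 54]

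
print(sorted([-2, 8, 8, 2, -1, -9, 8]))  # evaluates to [-9, -2, -1, 2, 8, 8, 8]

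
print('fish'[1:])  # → ish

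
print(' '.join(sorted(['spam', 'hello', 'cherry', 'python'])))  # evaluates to cherry hello python spam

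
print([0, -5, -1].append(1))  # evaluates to None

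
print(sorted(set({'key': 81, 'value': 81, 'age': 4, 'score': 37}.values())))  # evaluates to [4, 37, 81]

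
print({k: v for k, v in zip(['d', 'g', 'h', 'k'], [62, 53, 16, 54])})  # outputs {'d': 62, 'g': 53, 'h': 16, 'k': 54}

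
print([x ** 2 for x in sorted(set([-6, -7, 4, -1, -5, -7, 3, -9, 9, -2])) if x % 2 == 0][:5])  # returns [36, 4, 16]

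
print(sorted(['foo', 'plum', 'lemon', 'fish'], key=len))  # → ['foo', 'plum', 'fish', 'lemon']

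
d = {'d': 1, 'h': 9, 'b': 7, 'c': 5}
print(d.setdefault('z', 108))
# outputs 108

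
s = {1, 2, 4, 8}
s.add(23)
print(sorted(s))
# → [1, 2, 4, 8, 23]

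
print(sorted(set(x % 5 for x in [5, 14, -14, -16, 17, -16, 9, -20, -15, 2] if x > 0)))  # [0, 2, 4]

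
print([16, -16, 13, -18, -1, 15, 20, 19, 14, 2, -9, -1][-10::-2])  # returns [13, 16]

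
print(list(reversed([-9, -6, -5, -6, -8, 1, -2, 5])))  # [5, -2, 1, -8, -6, -5, -6, -9]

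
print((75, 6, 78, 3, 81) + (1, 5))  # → (75, 6, 78, 3, 81, 1, 5)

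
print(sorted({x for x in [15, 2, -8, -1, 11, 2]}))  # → [-8, -1, 2, 11, 15]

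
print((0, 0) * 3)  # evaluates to (0, 0, 0, 0, 0, 0)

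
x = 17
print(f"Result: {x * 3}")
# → Result: 51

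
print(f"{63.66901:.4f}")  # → 63.6690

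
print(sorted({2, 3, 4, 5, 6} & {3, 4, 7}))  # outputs [3, 4]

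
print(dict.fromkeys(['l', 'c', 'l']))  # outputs {'l': None, 'c': None}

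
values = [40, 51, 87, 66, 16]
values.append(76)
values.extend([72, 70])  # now [40, 51, 87, 66, 16, 76, 72, 70]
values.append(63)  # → [40, 51, 87, 66, 16, 76, 72, 70, 63]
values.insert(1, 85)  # [40, 85, 51, 87, 66, 16, 76, 72, 70, 63]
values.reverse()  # [63, 70, 72, 76, 16, 66, 87, 51, 85, 40]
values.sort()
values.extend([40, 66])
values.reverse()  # [66, 40, 87, 85, 76, 72, 70, 66, 63, 51, 40, 16]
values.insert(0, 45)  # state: [45, 66, 40, 87, 85, 76, 72, 70, 66, 63, 51, 40, 16]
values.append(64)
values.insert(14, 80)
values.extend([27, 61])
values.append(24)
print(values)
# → [45, 66, 40, 87, 85, 76, 72, 70, 66, 63, 51, 40, 16, 64, 80, 27, 61, 24]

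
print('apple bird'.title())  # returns Apple Bird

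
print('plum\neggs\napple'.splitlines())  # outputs ['plum', 'eggs', 'apple']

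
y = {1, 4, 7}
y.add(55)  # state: {1, 4, 7, 55}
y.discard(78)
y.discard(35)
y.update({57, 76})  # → {1, 4, 7, 55, 57, 76}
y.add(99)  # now {1, 4, 7, 55, 57, 76, 99}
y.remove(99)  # {1, 4, 7, 55, 57, 76}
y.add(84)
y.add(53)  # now {1, 4, 7, 53, 55, 57, 76, 84}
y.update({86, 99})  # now {1, 4, 7, 53, 55, 57, 76, 84, 86, 99}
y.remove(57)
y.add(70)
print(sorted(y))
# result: [1, 4, 7, 53, 55, 70, 76, 84, 86, 99]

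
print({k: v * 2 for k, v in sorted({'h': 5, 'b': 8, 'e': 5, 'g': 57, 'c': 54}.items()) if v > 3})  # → {'b': 16, 'c': 108, 'e': 10, 'g': 114, 'h': 10}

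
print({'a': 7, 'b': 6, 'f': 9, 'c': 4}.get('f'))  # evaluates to 9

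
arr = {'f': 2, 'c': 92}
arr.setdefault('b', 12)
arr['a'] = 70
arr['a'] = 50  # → {'f': 2, 'c': 92, 'b': 12, 'a': 50}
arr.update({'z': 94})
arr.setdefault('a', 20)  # 50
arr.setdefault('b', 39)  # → 12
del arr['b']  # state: {'f': 2, 'c': 92, 'a': 50, 'z': 94}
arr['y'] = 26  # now {'f': 2, 'c': 92, 'a': 50, 'z': 94, 'y': 26}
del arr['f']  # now {'c': 92, 'a': 50, 'z': 94, 'y': 26}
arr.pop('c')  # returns 92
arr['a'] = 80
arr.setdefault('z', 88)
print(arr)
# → {'a': 80, 'z': 94, 'y': 26}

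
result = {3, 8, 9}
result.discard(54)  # {3, 8, 9}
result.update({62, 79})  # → {3, 8, 9, 62, 79}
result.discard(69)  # {3, 8, 9, 62, 79}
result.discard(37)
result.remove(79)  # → {3, 8, 9, 62}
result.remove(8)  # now {3, 9, 62}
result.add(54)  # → {3, 9, 54, 62}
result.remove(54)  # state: {3, 9, 62}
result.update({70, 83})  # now {3, 9, 62, 70, 83}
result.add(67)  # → {3, 9, 62, 67, 70, 83}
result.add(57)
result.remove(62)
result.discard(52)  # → {3, 9, 57, 67, 70, 83}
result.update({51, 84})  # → {3, 9, 51, 57, 67, 70, 83, 84}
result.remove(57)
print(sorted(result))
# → [3, 9, 51, 67, 70, 83, 84]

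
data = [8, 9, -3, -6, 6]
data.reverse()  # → [6, -6, -3, 9, 8]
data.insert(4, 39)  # [6, -6, -3, 9, 39, 8]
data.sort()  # [-6, -3, 6, 8, 9, 39]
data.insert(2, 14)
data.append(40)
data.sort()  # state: [-6, -3, 6, 8, 9, 14, 39, 40]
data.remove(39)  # [-6, -3, 6, 8, 9, 14, 40]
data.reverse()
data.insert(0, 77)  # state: [77, 40, 14, 9, 8, 6, -3, -6]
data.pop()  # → -6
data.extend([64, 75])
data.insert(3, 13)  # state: [77, 40, 14, 13, 9, 8, 6, -3, 64, 75]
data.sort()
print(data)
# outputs [-3, 6, 8, 9, 13, 14, 40, 64, 75, 77]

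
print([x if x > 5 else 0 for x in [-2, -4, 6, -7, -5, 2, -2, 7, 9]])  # [0, 0, 6, 0, 0, 0, 0, 7, 9]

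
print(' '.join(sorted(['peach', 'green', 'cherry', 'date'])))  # cherry date green peach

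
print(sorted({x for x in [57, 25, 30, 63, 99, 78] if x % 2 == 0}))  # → [30, 78]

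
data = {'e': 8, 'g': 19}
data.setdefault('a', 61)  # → 61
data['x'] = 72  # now {'e': 8, 'g': 19, 'a': 61, 'x': 72}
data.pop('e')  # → 8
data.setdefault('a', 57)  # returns 61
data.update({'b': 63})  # {'g': 19, 'a': 61, 'x': 72, 'b': 63}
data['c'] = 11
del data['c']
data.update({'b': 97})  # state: {'g': 19, 'a': 61, 'x': 72, 'b': 97}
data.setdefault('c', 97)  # 97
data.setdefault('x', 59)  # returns 72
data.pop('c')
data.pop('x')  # 72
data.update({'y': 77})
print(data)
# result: {'g': 19, 'a': 61, 'b': 97, 'y': 77}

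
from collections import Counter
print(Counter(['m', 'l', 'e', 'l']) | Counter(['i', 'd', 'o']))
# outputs Counter({'l': 2, 'm': 1, 'e': 1, 'i': 1, 'd': 1, 'o': 1})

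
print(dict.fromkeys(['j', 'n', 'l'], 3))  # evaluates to {'j': 3, 'n': 3, 'l': 3}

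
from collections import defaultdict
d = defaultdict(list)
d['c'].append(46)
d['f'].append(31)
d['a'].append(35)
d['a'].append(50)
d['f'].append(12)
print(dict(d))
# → {'c': [46], 'f': [31, 12], 'a': [35, 50]}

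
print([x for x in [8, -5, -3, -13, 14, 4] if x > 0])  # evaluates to [8, 14, 4]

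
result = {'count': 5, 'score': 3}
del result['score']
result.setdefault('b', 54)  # 54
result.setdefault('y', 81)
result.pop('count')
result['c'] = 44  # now {'b': 54, 'y': 81, 'c': 44}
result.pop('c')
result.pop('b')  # 54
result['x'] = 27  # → {'y': 81, 'x': 27}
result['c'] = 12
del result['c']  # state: {'y': 81, 'x': 27}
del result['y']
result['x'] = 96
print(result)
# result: {'x': 96}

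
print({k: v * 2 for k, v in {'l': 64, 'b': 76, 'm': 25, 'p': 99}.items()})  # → {'l': 128, 'b': 152, 'm': 50, 'p': 198}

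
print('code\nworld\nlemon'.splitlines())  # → ['code', 'world', 'lemon']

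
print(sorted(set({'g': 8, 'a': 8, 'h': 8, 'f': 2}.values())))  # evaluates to [2, 8]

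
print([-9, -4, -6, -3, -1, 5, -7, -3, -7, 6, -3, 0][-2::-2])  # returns [-3, -7, -7, -1, -6, -9]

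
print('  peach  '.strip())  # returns peach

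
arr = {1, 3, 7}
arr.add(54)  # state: {1, 3, 7, 54}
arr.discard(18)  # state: {1, 3, 7, 54}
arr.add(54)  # {1, 3, 7, 54}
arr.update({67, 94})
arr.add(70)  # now {1, 3, 7, 54, 67, 70, 94}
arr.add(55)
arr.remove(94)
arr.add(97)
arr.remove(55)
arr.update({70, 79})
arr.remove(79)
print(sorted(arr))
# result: [1, 3, 7, 54, 67, 70, 97]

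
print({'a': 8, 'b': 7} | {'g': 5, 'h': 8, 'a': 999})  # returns {'a': 999, 'b': 7, 'g': 5, 'h': 8}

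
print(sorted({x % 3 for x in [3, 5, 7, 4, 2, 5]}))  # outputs [0, 1, 2]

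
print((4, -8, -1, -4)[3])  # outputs -4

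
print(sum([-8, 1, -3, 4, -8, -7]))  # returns -21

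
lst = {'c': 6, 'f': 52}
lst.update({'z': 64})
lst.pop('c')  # 6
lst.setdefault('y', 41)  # 41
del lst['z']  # {'f': 52, 'y': 41}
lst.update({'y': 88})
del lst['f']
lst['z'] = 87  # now {'y': 88, 'z': 87}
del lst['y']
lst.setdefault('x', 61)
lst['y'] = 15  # {'z': 87, 'x': 61, 'y': 15}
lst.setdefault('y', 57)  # 15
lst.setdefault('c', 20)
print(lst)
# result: {'z': 87, 'x': 61, 'y': 15, 'c': 20}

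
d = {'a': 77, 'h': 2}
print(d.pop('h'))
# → 2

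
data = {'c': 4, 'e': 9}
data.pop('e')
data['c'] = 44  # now {'c': 44}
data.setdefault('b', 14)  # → 14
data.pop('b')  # 14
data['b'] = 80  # {'c': 44, 'b': 80}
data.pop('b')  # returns 80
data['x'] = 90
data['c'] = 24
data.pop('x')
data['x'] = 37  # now {'c': 24, 'x': 37}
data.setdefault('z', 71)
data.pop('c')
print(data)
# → {'x': 37, 'z': 71}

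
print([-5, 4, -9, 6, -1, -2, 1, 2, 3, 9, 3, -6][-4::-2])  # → [3, 1, -1, -9, -5]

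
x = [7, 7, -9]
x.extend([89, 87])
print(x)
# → [7, 7, -9, 89, 87]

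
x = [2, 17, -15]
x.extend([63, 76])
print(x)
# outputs [2, 17, -15, 63, 76]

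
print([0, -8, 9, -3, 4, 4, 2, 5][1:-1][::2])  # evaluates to [-8, -3, 4]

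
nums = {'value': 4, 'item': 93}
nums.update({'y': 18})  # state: {'value': 4, 'item': 93, 'y': 18}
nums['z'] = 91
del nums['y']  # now {'value': 4, 'item': 93, 'z': 91}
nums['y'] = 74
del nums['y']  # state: {'value': 4, 'item': 93, 'z': 91}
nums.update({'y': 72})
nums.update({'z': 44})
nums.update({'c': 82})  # {'value': 4, 'item': 93, 'z': 44, 'y': 72, 'c': 82}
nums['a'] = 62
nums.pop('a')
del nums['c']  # {'value': 4, 'item': 93, 'z': 44, 'y': 72}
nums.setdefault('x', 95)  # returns 95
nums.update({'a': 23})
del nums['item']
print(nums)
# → {'value': 4, 'z': 44, 'y': 72, 'x': 95, 'a': 23}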